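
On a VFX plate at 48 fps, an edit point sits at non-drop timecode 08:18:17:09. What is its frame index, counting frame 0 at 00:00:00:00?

1435065

Total seconds to the label: (8 × 3600 + 18 × 60 + 17) = 29897.
Frame index = 29897 × 48 + 9 = 1435065.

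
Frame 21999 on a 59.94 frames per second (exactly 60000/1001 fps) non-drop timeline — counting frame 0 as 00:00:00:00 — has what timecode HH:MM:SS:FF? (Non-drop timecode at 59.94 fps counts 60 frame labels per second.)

00:06:06:39

21999 ÷ 60 = 366 full seconds, remainder 39 frames.
366 s = 0 h 6 min 6 s.
Timecode: 00:06:06:39.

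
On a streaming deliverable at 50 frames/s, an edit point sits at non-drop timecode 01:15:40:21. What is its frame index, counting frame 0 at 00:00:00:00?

frame 227021

Total seconds to the label: (1 × 3600 + 15 × 60 + 40) = 4540.
Frame index = 4540 × 50 + 21 = 227021.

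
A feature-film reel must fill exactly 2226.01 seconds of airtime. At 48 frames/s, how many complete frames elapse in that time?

Frames = 2226.01 × 48 = 2671212/25 ≈ 106848.4800.
Complete frames: 106848.

106848 frames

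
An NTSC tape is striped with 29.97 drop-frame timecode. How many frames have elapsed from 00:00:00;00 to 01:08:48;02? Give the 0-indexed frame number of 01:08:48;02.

123718

As if non-drop at 30 labels/s: (1 × 3600 + 8 × 60 + 48) × 30 + 2 = 123842.
Minute boundaries passed: 68; those not divisible by 10: 68 − 6 = 62; dropped labels = 2 × 62 = 124.
Actual frame index = 123842 − 124 = 123718.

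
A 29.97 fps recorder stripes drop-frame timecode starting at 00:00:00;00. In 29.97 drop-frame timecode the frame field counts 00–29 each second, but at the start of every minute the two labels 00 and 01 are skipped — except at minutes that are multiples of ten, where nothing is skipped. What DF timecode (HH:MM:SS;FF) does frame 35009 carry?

00:19:28;05

Ten DF minutes hold 17982 frames, so frame 35009 lies in block 1 (frames 17982–35963) with 17027 frames into that block.
The block's first minute is 1800 frames and the rest 1798 each; 17027 frames reaches minute 9, so 1 × 18 + 9 × 2 = 36 labels have been skipped so far.
Adding those back, label number 35009 + 36 = 35045 at 30 labels/s is 1168 s + 5 f = 0 h 19 min 28 s frame 5, i.e. 00:19:28;05.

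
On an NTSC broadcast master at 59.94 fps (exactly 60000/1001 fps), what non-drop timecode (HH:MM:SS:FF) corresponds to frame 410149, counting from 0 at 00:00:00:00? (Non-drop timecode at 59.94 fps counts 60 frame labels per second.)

410149 ÷ 60 = 6835 full seconds, remainder 49 frames.
6835 s = 1 h 53 min 55 s.
Timecode: 01:53:55:49.

01:53:55:49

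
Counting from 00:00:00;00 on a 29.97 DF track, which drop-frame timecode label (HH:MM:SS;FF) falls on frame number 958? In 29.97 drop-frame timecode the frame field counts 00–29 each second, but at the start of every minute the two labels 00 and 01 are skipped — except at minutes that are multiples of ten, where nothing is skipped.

00:00:31;28

Each 10-minute DF block holds 10 × 60 × 30 − 9 × 2 = 17982 frames. 958 ÷ 17982 → 0 full blocks, remainder 958.
Within the partial block the first minute is 1800 frames and each further minute 1798, so 0 further minute boundaries passed. Total skipped labels = 18 × 0 + 2 × 0 = 0.
Non-drop label index = 958 + 0 = 958; at 30 labels/s that is 00:00:31:28, i.e. DF 00:00:31;28.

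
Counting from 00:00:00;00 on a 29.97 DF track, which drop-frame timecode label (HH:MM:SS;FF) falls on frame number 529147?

04:54:15;27

Ten DF minutes hold 17982 frames, so frame 529147 lies in block 29 (frames 521478–539459) with 7669 frames into that block.
The block's first minute is 1800 frames and the rest 1798 each; 7669 frames reaches minute 4, so 29 × 18 + 4 × 2 = 530 labels have been skipped so far.
Adding those back, label number 529147 + 530 = 529677 at 30 labels/s is 17655 s + 27 f = 4 h 54 min 15 s frame 27, i.e. 04:54:15;27.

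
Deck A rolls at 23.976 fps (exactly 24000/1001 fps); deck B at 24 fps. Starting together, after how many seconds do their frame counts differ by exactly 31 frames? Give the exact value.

31031/24 seconds

The gap grows by |24 − 24000/1001| = 24/1001 frames per second.
Time for a 31-frame gap: 31 ÷ (24/1001) = 31031/24 s.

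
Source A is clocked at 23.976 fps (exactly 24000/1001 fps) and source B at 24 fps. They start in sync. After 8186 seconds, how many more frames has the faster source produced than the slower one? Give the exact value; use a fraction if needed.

196464/1001 frames

A emits 24000/1001 × 8186 = 196464000/1001 frames; B emits 24 × 8186 = 196464.
Difference = 196464/1001 frames (≈ 196.2677); B is ahead of A.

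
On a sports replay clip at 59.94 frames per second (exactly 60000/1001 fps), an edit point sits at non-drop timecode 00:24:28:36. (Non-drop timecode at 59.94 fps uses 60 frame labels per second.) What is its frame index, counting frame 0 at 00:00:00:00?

frame 88116

Total seconds to the label: (0 × 3600 + 24 × 60 + 28) = 1468.
Frame index = 1468 × 60 + 36 = 88116.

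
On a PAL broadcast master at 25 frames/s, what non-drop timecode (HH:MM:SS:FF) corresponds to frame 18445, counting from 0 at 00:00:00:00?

00:12:17:20

18445 ÷ 25 = 737 full seconds, remainder 20 frames.
737 s = 0 h 12 min 17 s.
Timecode: 00:12:17:20.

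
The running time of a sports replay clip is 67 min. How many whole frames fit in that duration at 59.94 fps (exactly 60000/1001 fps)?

240959 frames

67 min = 4020 s.
Frames = 4020 × 60000/1001 = 241200000/1001 ≈ 240959.0410.
Complete frames: 240959.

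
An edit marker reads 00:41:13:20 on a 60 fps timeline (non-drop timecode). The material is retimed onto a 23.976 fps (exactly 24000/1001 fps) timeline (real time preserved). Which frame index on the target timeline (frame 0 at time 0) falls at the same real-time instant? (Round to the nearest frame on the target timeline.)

frame 59301

Source frame index: (0×3600 + 41×60 + 13) × 60 + 20 = 148400.
Real time: 148400 / (60) = 7420/3 s.
Target frame: (7420/3) × (24000/1001) = 8480000/143 ≈ 59300.699 → 59301.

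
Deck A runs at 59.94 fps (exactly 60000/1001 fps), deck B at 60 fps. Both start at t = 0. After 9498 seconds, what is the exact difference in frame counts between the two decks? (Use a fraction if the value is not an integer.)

569880/1001 frames

A emits 60000/1001 × 9498 = 569880000/1001 frames; B emits 60 × 9498 = 569880.
Difference = 569880/1001 frames (≈ 569.3107); B is ahead of A.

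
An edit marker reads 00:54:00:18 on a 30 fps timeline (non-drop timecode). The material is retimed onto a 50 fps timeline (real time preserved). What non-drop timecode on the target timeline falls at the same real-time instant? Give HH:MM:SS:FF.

00:54:00:30

Source frame index: (0×3600 + 54×60 + 0) × 30 + 18 = 97218.
Real time: 97218 / (30) = 16203/5 s.
Target frame: (16203/5) × (50) = 162030.
At 50 labels/s: frame 162030 → 00:54:00:30.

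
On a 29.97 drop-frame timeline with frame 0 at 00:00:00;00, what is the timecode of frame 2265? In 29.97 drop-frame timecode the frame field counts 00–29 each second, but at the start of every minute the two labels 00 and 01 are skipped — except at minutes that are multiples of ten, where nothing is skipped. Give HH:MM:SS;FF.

Ten DF minutes hold 17982 frames, so frame 2265 lies in block 0 (frames 0–17981) with 2265 frames into that block.
The block's first minute is 1800 frames and the rest 1798 each; 2265 frames reaches minute 1, so 0 × 18 + 1 × 2 = 2 labels have been skipped so far.
Adding those back, label number 2265 + 2 = 2267 at 30 labels/s is 75 s + 17 f = 0 h 1 min 15 s frame 17, i.e. 00:01:15;17.

00:01:15;17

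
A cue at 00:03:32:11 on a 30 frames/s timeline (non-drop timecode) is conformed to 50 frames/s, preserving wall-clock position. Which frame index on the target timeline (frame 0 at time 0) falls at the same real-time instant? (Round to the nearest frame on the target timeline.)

frame 10618

Source frame index: (0×3600 + 3×60 + 32) × 30 + 11 = 6371.
Real time: 6371 / (30) = 6371/30 s.
Target frame: (6371/30) × (50) = 31855/3 ≈ 10618.333 → 10618.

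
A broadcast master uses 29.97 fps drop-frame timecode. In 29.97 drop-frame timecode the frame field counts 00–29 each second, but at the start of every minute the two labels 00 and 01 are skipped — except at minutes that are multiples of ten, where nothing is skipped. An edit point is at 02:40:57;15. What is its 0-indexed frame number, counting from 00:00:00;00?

289437

As if non-drop at 30 labels/s: (2 × 3600 + 40 × 60 + 57) × 30 + 15 = 289725.
Minute boundaries passed: 160; those not divisible by 10: 160 − 16 = 144; dropped labels = 2 × 144 = 288.
Actual frame index = 289725 − 288 = 289437.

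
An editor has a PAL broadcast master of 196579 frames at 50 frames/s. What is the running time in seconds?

3931.58 seconds

Running time = 196579 / (50) = 3931.58 s.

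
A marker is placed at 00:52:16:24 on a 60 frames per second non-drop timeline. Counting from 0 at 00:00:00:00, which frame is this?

frame 188184

Total seconds to the label: (0 × 3600 + 52 × 60 + 16) = 3136.
Frame index = 3136 × 60 + 24 = 188184.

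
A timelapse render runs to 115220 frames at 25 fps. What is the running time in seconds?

4608.8 seconds

Running time = 115220 / (25) = 4608.8 s.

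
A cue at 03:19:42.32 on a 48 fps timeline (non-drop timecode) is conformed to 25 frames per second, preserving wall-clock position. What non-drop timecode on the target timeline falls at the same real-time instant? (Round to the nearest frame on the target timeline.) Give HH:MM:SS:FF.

Source frame index: (3×3600 + 19×60 + 42) × 48 + 32 = 575168.
Real time: 575168 / (48) = 35948/3 s.
Target frame: (35948/3) × (25) = 898700/3 ≈ 299566.667 → 299567.
At 25 labels/s: frame 299567 → 03:19:42:17.

03:19:42:17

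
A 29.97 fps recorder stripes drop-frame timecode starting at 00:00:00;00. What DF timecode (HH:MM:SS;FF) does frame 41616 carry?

Each 10-minute DF block holds 10 × 60 × 30 − 9 × 2 = 17982 frames. 41616 ÷ 17982 → 2 full blocks, remainder 5652.
Within the partial block the first minute is 1800 frames and each further minute 1798, so 3 further minute boundaries passed. Total skipped labels = 18 × 2 + 2 × 3 = 42.
Non-drop label index = 41616 + 42 = 41658; at 30 labels/s that is 00:23:08:18, i.e. DF 00:23:08;18.

00:23:08;18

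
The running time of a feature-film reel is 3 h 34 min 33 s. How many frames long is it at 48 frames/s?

3 h 34 min 33 s = 12873 s.
Frames = 12873 × 48 = 617904.

617904 frames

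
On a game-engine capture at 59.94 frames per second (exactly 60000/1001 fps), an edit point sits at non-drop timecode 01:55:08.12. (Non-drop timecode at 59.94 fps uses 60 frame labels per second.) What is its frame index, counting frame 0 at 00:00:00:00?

frame 414492

Total seconds to the label: (1 × 3600 + 55 × 60 + 8) = 6908.
Frame index = 6908 × 60 + 12 = 414492.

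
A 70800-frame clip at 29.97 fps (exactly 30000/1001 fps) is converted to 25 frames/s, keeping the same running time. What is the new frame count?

Target frames = source frames × (target rate / source rate) = 70800 × (25)/(30000/1001) = 70800 × 1001/1200 = 59059.

59059 frames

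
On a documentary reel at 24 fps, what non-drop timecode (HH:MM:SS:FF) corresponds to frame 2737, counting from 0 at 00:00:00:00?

00:01:54:01

2737 ÷ 24 = 114 full seconds, remainder 1 frame.
114 s = 0 h 1 min 54 s.
Timecode: 00:01:54:01.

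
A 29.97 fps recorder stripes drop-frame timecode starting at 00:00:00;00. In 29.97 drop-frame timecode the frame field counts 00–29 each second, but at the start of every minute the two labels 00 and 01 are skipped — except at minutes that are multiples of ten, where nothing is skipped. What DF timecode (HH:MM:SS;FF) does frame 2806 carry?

00:01:33;18

Each 10-minute DF block holds 10 × 60 × 30 − 9 × 2 = 17982 frames. 2806 ÷ 17982 → 0 full blocks, remainder 2806.
Within the partial block the first minute is 1800 frames and each further minute 1798, so 1 further minute boundary passed. Total skipped labels = 18 × 0 + 2 × 1 = 2.
Non-drop label index = 2806 + 2 = 2808; at 30 labels/s that is 00:01:33:18, i.e. DF 00:01:33;18.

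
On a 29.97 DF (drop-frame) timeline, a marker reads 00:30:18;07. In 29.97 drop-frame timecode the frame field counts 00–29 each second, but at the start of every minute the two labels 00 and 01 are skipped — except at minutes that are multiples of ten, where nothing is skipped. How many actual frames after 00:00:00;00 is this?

54493

As if non-drop at 30 labels/s: (0 × 3600 + 30 × 60 + 18) × 30 + 7 = 54547.
Minute boundaries passed: 30; those not divisible by 10: 30 − 3 = 27; dropped labels = 2 × 27 = 54.
Actual frame index = 54547 − 54 = 54493.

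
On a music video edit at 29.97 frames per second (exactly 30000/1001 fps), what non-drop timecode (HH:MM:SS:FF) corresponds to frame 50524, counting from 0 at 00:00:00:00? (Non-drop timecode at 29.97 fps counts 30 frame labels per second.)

50524 ÷ 30 = 1684 full seconds, remainder 4 frames.
1684 s = 0 h 28 min 4 s.
Timecode: 00:28:04:04.

00:28:04:04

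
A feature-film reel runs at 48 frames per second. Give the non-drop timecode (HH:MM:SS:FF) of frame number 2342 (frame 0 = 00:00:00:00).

2342 ÷ 48 = 48 full seconds, remainder 38 frames.
48 s = 0 h 0 min 48 s.
Timecode: 00:00:48:38.

00:00:48:38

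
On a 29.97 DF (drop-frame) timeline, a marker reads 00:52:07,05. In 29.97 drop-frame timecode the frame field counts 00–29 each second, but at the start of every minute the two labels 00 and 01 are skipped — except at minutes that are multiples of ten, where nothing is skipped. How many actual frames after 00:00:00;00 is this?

93721

Complete 10-minute blocks: 5, each 17982 frames → 89910.
Remaining 2 whole minutes in the current block: 1800 + 1 × 1798 = 3598 frames.
Within the current minute: 7 × 30 + 5 − 2 = 213 (labels ;00/;01 skipped at this minute). Total = 89910 + 3598 + 213 = 93721.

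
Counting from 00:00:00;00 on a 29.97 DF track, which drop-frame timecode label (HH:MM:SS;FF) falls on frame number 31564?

Ten DF minutes hold 17982 frames, so frame 31564 lies in block 1 (frames 17982–35963) with 13582 frames into that block.
The block's first minute is 1800 frames and the rest 1798 each; 13582 frames reaches minute 7, so 1 × 18 + 7 × 2 = 32 labels have been skipped so far.
Adding those back, label number 31564 + 32 = 31596 at 30 labels/s is 1053 s + 6 f = 0 h 17 min 33 s frame 6, i.e. 00:17:33;06.

00:17:33;06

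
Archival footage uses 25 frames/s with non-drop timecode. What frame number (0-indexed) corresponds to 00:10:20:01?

frame 15501

Total seconds to the label: (0 × 3600 + 10 × 60 + 20) = 620.
Frame index = 620 × 25 + 1 = 15501.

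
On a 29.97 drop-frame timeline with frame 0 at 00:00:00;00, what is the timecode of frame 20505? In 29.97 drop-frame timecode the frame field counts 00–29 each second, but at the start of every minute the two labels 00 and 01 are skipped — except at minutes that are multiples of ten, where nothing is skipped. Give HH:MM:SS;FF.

Ten DF minutes hold 17982 frames, so frame 20505 lies in block 1 (frames 17982–35963) with 2523 frames into that block.
The block's first minute is 1800 frames and the rest 1798 each; 2523 frames reaches minute 1, so 1 × 18 + 1 × 2 = 20 labels have been skipped so far.
Adding those back, label number 20505 + 20 = 20525 at 30 labels/s is 684 s + 5 f = 0 h 11 min 24 s frame 5, i.e. 00:11:24;05.

00:11:24;05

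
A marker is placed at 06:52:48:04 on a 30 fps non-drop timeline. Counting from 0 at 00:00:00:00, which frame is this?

frame 743044

Total seconds to the label: (6 × 3600 + 52 × 60 + 48) = 24768.
Frame index = 24768 × 30 + 4 = 743044.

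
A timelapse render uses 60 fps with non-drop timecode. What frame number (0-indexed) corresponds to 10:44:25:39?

2319939

Total seconds to the label: (10 × 3600 + 44 × 60 + 25) = 38665.
Frame index = 38665 × 60 + 39 = 2319939.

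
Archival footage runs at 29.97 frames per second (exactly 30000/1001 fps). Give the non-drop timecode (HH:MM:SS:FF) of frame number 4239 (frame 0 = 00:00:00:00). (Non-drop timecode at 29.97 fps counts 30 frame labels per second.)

00:02:21:09

4239 ÷ 30 = 141 full seconds, remainder 9 frames.
141 s = 0 h 2 min 21 s.
Timecode: 00:02:21:09.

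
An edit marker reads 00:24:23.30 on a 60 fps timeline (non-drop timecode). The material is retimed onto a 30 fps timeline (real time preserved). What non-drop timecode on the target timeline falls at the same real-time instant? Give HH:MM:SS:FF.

00:24:23:15

Source frame index: (0×3600 + 24×60 + 23) × 60 + 30 = 87810.
Real time: 87810 / (60) = 2927/2 s.
Target frame: (2927/2) × (30) = 43905.
At 30 labels/s: frame 43905 → 00:24:23:15.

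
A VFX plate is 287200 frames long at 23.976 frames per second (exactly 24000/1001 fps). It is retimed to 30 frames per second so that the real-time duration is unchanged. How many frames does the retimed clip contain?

359359 frames

Target frames = source frames × (target rate / source rate) = 287200 × (30)/(24000/1001) = 287200 × 1001/800 = 359359.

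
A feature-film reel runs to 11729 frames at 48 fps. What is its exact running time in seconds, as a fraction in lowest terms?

11729/48 seconds

Running time = 11729 ÷ (48) = 11729 × 1/48 = 11729/48 s.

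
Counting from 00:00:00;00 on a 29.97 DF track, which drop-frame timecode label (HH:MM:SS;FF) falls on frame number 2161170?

20:01:51;02

Each 10-minute DF block holds 10 × 60 × 30 − 9 × 2 = 17982 frames. 2161170 ÷ 17982 → 120 full blocks, remainder 3330.
Within the partial block the first minute is 1800 frames and each further minute 1798, so 1 further minute boundary passed. Total skipped labels = 18 × 120 + 2 × 1 = 2162.
Non-drop label index = 2161170 + 2162 = 2163332; at 30 labels/s that is 20:01:51:02, i.e. DF 20:01:51;02.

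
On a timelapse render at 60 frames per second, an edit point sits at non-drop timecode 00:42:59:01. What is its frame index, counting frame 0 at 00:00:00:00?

Total seconds to the label: (0 × 3600 + 42 × 60 + 59) = 2579.
Frame index = 2579 × 60 + 1 = 154741.

frame 154741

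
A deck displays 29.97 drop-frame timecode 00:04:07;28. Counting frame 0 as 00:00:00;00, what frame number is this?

7430

As if non-drop at 30 labels/s: (0 × 3600 + 4 × 60 + 7) × 30 + 28 = 7438.
Minute boundaries passed: 4; those not divisible by 10: 4 − 0 = 4; dropped labels = 2 × 4 = 8.
Actual frame index = 7438 − 8 = 7430.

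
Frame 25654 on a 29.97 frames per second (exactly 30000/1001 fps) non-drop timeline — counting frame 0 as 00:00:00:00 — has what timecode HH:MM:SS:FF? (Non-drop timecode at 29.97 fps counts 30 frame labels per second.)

00:14:15:04

25654 ÷ 30 = 855 full seconds, remainder 4 frames.
855 s = 0 h 14 min 15 s.
Timecode: 00:14:15:04.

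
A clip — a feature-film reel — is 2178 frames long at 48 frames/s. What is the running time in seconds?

Running time = 2178 / (48) = 45.375 s.

45.375 seconds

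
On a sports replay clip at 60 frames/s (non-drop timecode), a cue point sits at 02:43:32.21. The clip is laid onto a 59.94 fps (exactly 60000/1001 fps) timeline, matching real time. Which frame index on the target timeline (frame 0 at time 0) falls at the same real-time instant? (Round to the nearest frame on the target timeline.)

frame 588153

Source frame index: (2×3600 + 43×60 + 32) × 60 + 21 = 588741.
Real time: 588741 / (60) = 196247/20 s.
Target frame: (196247/20) × (60000/1001) = 588741000/1001 ≈ 588152.847 → 588153.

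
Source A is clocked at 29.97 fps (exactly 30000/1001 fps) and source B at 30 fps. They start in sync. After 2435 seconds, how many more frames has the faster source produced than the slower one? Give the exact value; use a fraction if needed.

73050/1001 frames

A emits 30000/1001 × 2435 = 73050000/1001 frames; B emits 30 × 2435 = 73050.
Difference = 73050/1001 frames (≈ 72.9770); B is ahead of A.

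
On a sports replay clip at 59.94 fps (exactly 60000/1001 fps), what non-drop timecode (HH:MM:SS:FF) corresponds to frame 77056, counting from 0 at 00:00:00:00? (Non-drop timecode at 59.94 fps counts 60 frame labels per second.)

77056 ÷ 60 = 1284 full seconds, remainder 16 frames.
1284 s = 0 h 21 min 24 s.
Timecode: 00:21:24:16.

00:21:24:16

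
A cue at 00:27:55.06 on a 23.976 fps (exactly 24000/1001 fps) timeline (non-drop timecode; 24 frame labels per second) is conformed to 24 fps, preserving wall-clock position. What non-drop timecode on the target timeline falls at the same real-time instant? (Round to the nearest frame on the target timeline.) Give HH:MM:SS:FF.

00:27:56:22

Source frame index: (0×3600 + 27×60 + 55) × 24 + 6 = 40206.
Real time: 40206 / (24000/1001) = 6707701/4000 s.
Target frame: (6707701/4000) × (24) = 20123103/500 ≈ 40246.206 → 40246.
At 24 labels/s: frame 40246 → 00:27:56:22.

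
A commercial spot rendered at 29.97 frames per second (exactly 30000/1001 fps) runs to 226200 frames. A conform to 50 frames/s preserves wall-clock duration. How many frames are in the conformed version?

Target frames = source frames × (target rate / source rate) = 226200 × (50)/(30000/1001) = 226200 × 1001/600 = 377377.

377377 frames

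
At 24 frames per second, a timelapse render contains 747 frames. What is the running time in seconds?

Running time = 747 / (24) = 31.125 s.

31.125 seconds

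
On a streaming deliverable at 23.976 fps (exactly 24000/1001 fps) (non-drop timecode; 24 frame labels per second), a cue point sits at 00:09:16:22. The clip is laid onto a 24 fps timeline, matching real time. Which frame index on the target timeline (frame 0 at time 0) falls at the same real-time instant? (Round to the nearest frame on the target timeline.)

Source frame index: (0×3600 + 9×60 + 16) × 24 + 22 = 13366.
Real time: 13366 / (24000/1001) = 6689683/12000 s.
Target frame: (6689683/12000) × (24) = 6689683/500 ≈ 13379.366 → 13379.

frame 13379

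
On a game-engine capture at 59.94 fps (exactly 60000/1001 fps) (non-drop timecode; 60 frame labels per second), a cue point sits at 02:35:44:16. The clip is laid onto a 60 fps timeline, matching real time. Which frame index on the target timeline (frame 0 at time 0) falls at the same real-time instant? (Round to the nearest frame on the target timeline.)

Source frame index: (2×3600 + 35×60 + 44) × 60 + 16 = 560656.
Real time: 560656 / (60000/1001) = 35076041/3750 s.
Target frame: (35076041/3750) × (60) = 70152082/125 ≈ 561216.656 → 561217.

frame 561217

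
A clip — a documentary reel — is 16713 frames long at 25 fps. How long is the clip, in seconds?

668.52 seconds

Running time = 16713 / (25) = 668.52 s.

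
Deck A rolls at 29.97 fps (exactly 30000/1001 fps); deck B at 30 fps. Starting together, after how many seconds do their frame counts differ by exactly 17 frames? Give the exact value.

The gap grows by |30 − 30000/1001| = 30/1001 frames per second.
Time for a 17-frame gap: 17 ÷ (30/1001) = 17017/30 s.

17017/30 seconds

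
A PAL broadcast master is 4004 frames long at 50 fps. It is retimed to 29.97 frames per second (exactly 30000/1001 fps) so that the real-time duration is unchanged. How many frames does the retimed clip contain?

2400 frames

Target frames = source frames × (target rate / source rate) = 4004 × (30000/1001)/(50) = 4004 × 600/1001 = 2400.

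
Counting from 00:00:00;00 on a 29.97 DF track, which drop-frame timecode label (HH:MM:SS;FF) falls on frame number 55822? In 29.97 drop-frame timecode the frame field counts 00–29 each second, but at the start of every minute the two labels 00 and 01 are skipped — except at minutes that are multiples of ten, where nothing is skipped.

Each 10-minute DF block holds 10 × 60 × 30 − 9 × 2 = 17982 frames. 55822 ÷ 17982 → 3 full blocks, remainder 1876.
Within the partial block the first minute is 1800 frames and each further minute 1798, so 1 further minute boundary passed. Total skipped labels = 18 × 3 + 2 × 1 = 56.
Non-drop label index = 55822 + 56 = 55878; at 30 labels/s that is 00:31:02:18, i.e. DF 00:31:02;18.

00:31:02;18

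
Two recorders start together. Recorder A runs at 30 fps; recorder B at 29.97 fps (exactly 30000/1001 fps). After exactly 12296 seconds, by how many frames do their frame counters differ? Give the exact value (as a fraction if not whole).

A emits 30 × 12296 = 368880 frames; B emits 30000/1001 × 12296 = 368880000/1001.
Difference = 368880/1001 frames (≈ 368.5115); B is behind A.

368880/1001 frames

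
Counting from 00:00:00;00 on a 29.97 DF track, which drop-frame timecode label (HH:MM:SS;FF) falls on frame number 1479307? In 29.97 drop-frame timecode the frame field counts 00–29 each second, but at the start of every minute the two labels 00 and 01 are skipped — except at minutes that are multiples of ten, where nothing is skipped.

Ten DF minutes hold 17982 frames, so frame 1479307 lies in block 82 (frames 1474524–1492505) with 4783 frames into that block.
The block's first minute is 1800 frames and the rest 1798 each; 4783 frames reaches minute 2, so 82 × 18 + 2 × 2 = 1480 labels have been skipped so far.
Adding those back, label number 1479307 + 1480 = 1480787 at 30 labels/s is 49359 s + 17 f = 13 h 42 min 39 s frame 17, i.e. 13:42:39;17.

13:42:39;17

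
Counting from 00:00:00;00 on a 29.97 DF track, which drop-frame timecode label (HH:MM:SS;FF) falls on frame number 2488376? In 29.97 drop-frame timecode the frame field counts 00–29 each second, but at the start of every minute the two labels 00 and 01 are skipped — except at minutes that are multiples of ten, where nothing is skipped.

23:03:48;26

Each 10-minute DF block holds 10 × 60 × 30 − 9 × 2 = 17982 frames. 2488376 ÷ 17982 → 138 full blocks, remainder 6860.
Within the partial block the first minute is 1800 frames and each further minute 1798, so 3 further minute boundaries passed. Total skipped labels = 18 × 138 + 2 × 3 = 2490.
Non-drop label index = 2488376 + 2490 = 2490866; at 30 labels/s that is 23:03:48:26, i.e. DF 23:03:48;26.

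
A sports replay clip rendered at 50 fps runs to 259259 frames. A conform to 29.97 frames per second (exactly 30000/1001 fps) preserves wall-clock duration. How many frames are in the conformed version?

Target frames = source frames × (target rate / source rate) = 259259 × (30000/1001)/(50) = 259259 × 600/1001 = 155400.

155400 frames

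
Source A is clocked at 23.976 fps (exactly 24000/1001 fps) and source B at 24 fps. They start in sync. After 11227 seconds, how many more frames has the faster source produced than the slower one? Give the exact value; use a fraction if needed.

A emits 24000/1001 × 11227 = 269448000/1001 frames; B emits 24 × 11227 = 269448.
Difference = 269448/1001 frames (≈ 269.1788); B is ahead of A.

269448/1001 frames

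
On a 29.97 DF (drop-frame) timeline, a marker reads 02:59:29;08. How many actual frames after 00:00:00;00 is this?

Complete 10-minute blocks: 17, each 17982 frames → 305694.
Remaining 9 whole minutes in the current block: 1800 + 8 × 1798 = 16184 frames.
Within the current minute: 29 × 30 + 8 − 2 = 876 (labels ;00/;01 skipped at this minute). Total = 305694 + 16184 + 876 = 322754.

322754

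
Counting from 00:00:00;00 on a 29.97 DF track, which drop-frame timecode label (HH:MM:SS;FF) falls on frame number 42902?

Each 10-minute DF block holds 10 × 60 × 30 − 9 × 2 = 17982 frames. 42902 ÷ 17982 → 2 full blocks, remainder 6938.
Within the partial block the first minute is 1800 frames and each further minute 1798, so 3 further minute boundaries passed. Total skipped labels = 18 × 2 + 2 × 3 = 42.
Non-drop label index = 42902 + 42 = 42944; at 30 labels/s that is 00:23:51:14, i.e. DF 00:23:51;14.

00:23:51;14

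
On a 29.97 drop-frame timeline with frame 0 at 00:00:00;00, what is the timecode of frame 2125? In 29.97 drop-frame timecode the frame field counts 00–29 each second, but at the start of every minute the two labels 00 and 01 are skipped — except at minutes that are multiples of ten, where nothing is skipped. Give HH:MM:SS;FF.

Each 10-minute DF block holds 10 × 60 × 30 − 9 × 2 = 17982 frames. 2125 ÷ 17982 → 0 full blocks, remainder 2125.
Within the partial block the first minute is 1800 frames and each further minute 1798, so 1 further minute boundary passed. Total skipped labels = 18 × 0 + 2 × 1 = 2.
Non-drop label index = 2125 + 2 = 2127; at 30 labels/s that is 00:01:10:27, i.e. DF 00:01:10;27.

00:01:10;27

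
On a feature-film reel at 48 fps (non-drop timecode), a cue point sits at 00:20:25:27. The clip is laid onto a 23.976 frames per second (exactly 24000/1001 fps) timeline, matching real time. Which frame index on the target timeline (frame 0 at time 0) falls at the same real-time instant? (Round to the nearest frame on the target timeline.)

frame 29384

Source frame index: (0×3600 + 20×60 + 25) × 48 + 27 = 58827.
Real time: 58827 / (48) = 19609/16 s.
Target frame: (19609/16) × (24000/1001) = 29413500/1001 ≈ 29384.116 → 29384.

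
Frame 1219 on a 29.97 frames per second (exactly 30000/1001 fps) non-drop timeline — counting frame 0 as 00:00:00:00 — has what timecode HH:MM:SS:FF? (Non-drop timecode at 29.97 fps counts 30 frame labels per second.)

00:00:40:19

1219 ÷ 30 = 40 full seconds, remainder 19 frames.
40 s = 0 h 0 min 40 s.
Timecode: 00:00:40:19.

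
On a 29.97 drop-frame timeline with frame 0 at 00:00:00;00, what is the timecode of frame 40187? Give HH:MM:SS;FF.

00:22:20;27

Ten DF minutes hold 17982 frames, so frame 40187 lies in block 2 (frames 35964–53945) with 4223 frames into that block.
The block's first minute is 1800 frames and the rest 1798 each; 4223 frames reaches minute 2, so 2 × 18 + 2 × 2 = 40 labels have been skipped so far.
Adding those back, label number 40187 + 40 = 40227 at 30 labels/s is 1340 s + 27 f = 0 h 22 min 20 s frame 27, i.e. 00:22:20;27.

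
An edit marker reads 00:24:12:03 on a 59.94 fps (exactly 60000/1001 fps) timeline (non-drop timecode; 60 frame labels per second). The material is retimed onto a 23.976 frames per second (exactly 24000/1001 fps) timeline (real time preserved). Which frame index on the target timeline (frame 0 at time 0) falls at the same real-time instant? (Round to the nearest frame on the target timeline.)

Source frame index: (0×3600 + 24×60 + 12) × 60 + 3 = 87123.
Real time: 87123 / (60000/1001) = 29070041/20000 s.
Target frame: (29070041/20000) × (24000/1001) = 174246/5 ≈ 34849.200 → 34849.

frame 34849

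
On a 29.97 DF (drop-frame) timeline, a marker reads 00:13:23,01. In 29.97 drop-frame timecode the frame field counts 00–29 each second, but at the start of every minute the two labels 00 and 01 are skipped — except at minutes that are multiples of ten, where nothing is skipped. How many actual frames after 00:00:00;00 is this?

24067

As if non-drop at 30 labels/s: (0 × 3600 + 13 × 60 + 23) × 30 + 1 = 24091.
Minute boundaries passed: 13; those not divisible by 10: 13 − 1 = 12; dropped labels = 2 × 12 = 24.
Actual frame index = 24091 − 24 = 24067.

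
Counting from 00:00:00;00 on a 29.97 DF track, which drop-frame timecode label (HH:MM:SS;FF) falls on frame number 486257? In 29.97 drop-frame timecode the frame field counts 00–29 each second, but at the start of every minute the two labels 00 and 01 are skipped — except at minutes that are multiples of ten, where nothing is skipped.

04:30:24;23

Ten DF minutes hold 17982 frames, so frame 486257 lies in block 27 (frames 485514–503495) with 743 frames into that block.
The block's first minute is 1800 frames and the rest 1798 each; 743 frames reaches minute 0, so 27 × 18 + 0 × 2 = 486 labels have been skipped so far.
Adding those back, label number 486257 + 486 = 486743 at 30 labels/s is 16224 s + 23 f = 4 h 30 min 24 s frame 23, i.e. 04:30:24;23.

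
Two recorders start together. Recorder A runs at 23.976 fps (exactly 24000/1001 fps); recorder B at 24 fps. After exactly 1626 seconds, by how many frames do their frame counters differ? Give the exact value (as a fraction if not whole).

39024/1001 frames

A emits 24000/1001 × 1626 = 39024000/1001 frames; B emits 24 × 1626 = 39024.
Difference = 39024/1001 frames (≈ 38.9850); B is ahead of A.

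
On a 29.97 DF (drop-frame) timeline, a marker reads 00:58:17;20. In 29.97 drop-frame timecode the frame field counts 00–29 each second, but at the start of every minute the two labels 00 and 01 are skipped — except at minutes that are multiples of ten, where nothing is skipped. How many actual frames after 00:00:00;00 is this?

104824

As if non-drop at 30 labels/s: (0 × 3600 + 58 × 60 + 17) × 30 + 20 = 104930.
Minute boundaries passed: 58; those not divisible by 10: 58 − 5 = 53; dropped labels = 2 × 53 = 106.
Actual frame index = 104930 − 106 = 104824.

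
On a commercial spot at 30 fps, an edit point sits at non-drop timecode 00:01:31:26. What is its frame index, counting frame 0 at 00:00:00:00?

frame 2756

Total seconds to the label: (0 × 3600 + 1 × 60 + 31) = 91.
Frame index = 91 × 30 + 26 = 2756.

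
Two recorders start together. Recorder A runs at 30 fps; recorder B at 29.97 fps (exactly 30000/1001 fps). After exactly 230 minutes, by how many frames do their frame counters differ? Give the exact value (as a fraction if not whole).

414000/1001 frames

230 min = 13800 s.
A emits 30 × 13800 = 414000 frames; B emits 30000/1001 × 13800 = 414000000/1001.
Difference = 414000/1001 frames (≈ 413.5864); B is behind A.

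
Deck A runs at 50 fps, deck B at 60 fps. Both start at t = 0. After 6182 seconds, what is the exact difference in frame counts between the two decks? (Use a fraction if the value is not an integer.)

61820 frames

A emits 50 × 6182 = 309100 frames; B emits 60 × 6182 = 370920.
Difference = 61820 frames; B is ahead of A.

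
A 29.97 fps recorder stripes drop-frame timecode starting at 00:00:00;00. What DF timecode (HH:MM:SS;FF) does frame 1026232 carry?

09:30:41;28

Each 10-minute DF block holds 10 × 60 × 30 − 9 × 2 = 17982 frames. 1026232 ÷ 17982 → 57 full blocks, remainder 1258.
Within the partial block the first minute is 1800 frames and each further minute 1798, so 0 further minute boundaries passed. Total skipped labels = 18 × 57 + 2 × 0 = 1026.
Non-drop label index = 1026232 + 1026 = 1027258; at 30 labels/s that is 09:30:41:28, i.e. DF 09:30:41;28.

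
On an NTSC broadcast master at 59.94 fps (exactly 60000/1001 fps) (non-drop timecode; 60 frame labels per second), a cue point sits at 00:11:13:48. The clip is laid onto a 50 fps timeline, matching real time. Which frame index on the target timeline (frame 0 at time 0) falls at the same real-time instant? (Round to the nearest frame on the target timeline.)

Source frame index: (0×3600 + 11×60 + 13) × 60 + 48 = 40428.
Real time: 40428 / (60000/1001) = 3372369/5000 s.
Target frame: (3372369/5000) × (50) = 3372369/100 ≈ 33723.690 → 33724.

frame 33724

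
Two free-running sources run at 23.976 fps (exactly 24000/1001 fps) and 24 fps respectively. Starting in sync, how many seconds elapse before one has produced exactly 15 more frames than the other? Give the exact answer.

625.625 seconds

The gap grows by |24 − 24000/1001| = 24/1001 frames per second.
Time for a 15-frame gap: 15 ÷ (24/1001) = 625.625 s.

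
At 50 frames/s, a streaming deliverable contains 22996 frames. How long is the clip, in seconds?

Running time = 22996 / (50) = 459.92 s.

459.92 seconds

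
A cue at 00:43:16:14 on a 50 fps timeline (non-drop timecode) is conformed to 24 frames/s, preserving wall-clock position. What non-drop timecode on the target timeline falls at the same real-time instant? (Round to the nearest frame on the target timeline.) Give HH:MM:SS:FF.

Source frame index: (0×3600 + 43×60 + 16) × 50 + 14 = 129814.
Real time: 129814 / (50) = 64907/25 s.
Target frame: (64907/25) × (24) = 1557768/25 ≈ 62310.720 → 62311.
At 24 labels/s: frame 62311 → 00:43:16:07.

00:43:16:07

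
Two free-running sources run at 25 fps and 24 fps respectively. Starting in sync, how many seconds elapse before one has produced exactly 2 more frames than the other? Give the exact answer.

The gap grows by |24 − 25| = 1 frame per second.
Time for a 2-frame gap: 2 ÷ (1) = 2 s.

2 seconds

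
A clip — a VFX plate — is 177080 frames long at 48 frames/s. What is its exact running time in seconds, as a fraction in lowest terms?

Running time = 177080 ÷ (48) = 177080 × 1/48 = 22135/6 s.

22135/6 seconds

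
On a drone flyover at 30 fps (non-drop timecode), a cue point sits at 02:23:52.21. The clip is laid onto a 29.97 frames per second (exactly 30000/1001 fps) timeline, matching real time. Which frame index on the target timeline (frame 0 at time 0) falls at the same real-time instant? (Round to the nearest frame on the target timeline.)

frame 258722

Source frame index: (2×3600 + 23×60 + 52) × 30 + 21 = 258981.
Real time: 258981 / (30) = 86327/10 s.
Target frame: (86327/10) × (30000/1001) = 258981000/1001 ≈ 258722.278 → 258722.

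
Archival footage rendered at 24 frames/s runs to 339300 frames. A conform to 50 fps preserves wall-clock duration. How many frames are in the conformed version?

Target frames = source frames × (target rate / source rate) = 339300 × (50)/(24) = 339300 × 25/12 = 706875.

706875 frames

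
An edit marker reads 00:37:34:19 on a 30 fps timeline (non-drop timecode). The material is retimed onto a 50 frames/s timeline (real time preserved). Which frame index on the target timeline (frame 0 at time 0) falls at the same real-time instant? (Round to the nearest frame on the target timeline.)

Source frame index: (0×3600 + 37×60 + 34) × 30 + 19 = 67639.
Real time: 67639 / (30) = 67639/30 s.
Target frame: (67639/30) × (50) = 338195/3 ≈ 112731.667 → 112732.

frame 112732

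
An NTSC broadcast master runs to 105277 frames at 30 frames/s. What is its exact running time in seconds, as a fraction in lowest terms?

105277/30 seconds

Running time = 105277 ÷ (30) = 105277 × 1/30 = 105277/30 s.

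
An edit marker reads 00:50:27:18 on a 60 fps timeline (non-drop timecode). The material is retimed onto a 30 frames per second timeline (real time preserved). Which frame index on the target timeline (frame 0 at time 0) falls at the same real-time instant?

frame 90819

Source frame index: (0×3600 + 50×60 + 27) × 60 + 18 = 181638.
Real time: 181638 / (60) = 30273/10 s.
Target frame: (30273/10) × (30) = 90819.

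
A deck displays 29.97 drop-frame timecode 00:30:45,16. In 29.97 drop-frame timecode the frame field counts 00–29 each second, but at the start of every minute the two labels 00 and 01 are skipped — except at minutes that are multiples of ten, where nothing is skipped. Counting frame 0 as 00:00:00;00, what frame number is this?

55312

As if non-drop at 30 labels/s: (0 × 3600 + 30 × 60 + 45) × 30 + 16 = 55366.
Minute boundaries passed: 30; those not divisible by 10: 30 − 3 = 27; dropped labels = 2 × 27 = 54.
Actual frame index = 55366 − 54 = 55312.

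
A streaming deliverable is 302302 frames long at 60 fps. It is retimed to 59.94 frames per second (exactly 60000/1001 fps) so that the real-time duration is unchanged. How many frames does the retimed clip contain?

302000 frames

Target frames = source frames × (target rate / source rate) = 302302 × (60000/1001)/(60) = 302302 × 1000/1001 = 302000.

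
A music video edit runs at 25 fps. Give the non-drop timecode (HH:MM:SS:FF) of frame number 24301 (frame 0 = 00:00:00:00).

24301 ÷ 25 = 972 full seconds, remainder 1 frame.
972 s = 0 h 16 min 12 s.
Timecode: 00:16:12:01.

00:16:12:01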